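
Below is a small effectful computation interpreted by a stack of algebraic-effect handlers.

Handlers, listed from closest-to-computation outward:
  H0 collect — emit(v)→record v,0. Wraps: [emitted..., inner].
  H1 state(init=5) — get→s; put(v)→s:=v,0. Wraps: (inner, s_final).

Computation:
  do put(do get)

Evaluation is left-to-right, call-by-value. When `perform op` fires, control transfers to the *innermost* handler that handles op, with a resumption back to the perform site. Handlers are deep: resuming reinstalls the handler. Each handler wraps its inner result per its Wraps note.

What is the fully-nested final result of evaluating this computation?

Answer: ([0], 5)

Evaluation trace:
get @ H1 ⇒ 5
put(5) @ H1 ⇒ s:=5
H0 returns [0]
H1 returns ([0], 5)
= ([0], 5)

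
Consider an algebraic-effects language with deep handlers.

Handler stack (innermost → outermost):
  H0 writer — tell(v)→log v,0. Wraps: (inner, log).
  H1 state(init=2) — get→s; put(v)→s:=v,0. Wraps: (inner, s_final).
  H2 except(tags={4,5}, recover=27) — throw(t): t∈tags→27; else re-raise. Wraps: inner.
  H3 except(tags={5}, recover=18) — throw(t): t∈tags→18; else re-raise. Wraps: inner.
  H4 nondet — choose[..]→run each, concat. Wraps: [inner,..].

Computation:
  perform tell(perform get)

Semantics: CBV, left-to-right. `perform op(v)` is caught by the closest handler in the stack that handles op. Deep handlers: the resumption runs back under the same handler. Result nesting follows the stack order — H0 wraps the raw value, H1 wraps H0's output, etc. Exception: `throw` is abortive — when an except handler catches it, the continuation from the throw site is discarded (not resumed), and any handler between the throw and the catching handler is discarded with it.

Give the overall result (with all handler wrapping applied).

Answer: [((0, (2)), 2)]

Step-by-step:
get @ H1 ⇒ 2
tell(2) @ H0 ⇒ log+=2
H0 returns (0, (2))
H1 returns ((0, (2)), 2)
H2 returns ((0, (2)), 2)
H3 returns ((0, (2)), 2)
H4 returns [((0, (2)), 2)]
= [((0, (2)), 2)]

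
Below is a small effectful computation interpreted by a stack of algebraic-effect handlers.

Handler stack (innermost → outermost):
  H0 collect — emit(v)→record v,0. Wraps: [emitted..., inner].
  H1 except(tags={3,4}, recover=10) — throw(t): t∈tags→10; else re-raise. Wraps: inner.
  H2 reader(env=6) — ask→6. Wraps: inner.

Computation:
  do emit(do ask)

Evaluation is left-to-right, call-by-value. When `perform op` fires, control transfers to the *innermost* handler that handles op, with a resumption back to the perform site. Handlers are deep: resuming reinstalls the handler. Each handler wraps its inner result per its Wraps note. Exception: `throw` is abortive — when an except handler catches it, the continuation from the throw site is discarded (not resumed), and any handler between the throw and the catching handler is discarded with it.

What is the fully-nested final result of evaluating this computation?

Working:
ask @ H2 ⇒ 6
emit(6) @ H0 ⇒ out+=6
H0 returns [6, 0]
H1 returns [6, 0]
H2 returns [6, 0]
= [6, 0]

Answer: [6, 0]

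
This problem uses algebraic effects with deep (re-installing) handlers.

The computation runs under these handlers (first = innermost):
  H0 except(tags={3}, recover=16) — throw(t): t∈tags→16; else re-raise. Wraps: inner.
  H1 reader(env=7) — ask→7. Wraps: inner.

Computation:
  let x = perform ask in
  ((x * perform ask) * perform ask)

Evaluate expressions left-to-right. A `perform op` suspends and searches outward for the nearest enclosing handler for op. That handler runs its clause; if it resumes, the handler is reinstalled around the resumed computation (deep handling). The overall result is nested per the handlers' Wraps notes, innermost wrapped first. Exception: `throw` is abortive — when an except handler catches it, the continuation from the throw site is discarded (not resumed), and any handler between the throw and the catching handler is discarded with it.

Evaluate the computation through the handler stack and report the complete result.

Answer: 343

Evaluation trace:
ask @ H1 ⇒ 7
ask @ H1 ⇒ 7
ask @ H1 ⇒ 7
H0 returns 343
H1 returns 343
= 343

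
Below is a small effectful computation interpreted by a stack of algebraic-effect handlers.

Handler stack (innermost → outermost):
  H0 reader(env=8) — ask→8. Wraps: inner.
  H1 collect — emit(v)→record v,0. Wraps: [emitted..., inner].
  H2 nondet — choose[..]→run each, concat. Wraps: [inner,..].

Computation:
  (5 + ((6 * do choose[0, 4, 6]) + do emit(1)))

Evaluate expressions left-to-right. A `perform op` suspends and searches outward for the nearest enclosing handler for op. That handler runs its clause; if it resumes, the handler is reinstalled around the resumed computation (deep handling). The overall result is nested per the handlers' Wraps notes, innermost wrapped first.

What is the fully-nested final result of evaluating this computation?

Answer: [[1, 5], [1, 29], [1, 41]]

Step-by-step:
choose[0, 4, 6] @ H2
  branch[0] choose=0:
    emit(1) @ H1 ⇒ out+=1
    H0 returns 5
    H1 returns [1, 5]
    H2 returns [[1, 5]]
  branch[1] choose=4:
    emit(1) @ H1 ⇒ out+=1
    H0 returns 29
    H1 returns [1, 29]
    H2 returns [[1, 29]]
  branch[2] choose=6:
    emit(1) @ H1 ⇒ out+=1
    H0 returns 41
    H1 returns [1, 41]
    H2 returns [[1, 41]]
= [[1, 5], [1, 29], [1, 41]]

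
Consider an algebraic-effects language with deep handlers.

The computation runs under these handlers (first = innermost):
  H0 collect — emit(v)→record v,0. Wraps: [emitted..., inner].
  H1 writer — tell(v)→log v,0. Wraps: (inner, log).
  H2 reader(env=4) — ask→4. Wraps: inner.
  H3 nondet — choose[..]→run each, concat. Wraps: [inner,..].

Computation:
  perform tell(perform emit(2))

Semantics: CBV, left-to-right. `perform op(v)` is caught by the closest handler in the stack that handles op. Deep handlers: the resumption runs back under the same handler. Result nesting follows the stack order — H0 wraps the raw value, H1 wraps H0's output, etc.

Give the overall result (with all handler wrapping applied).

Answer: [([2, 0], (0))]

Evaluation trace:
emit(2) @ H0 ⇒ out+=2
tell(0) @ H1 ⇒ log+=0
H0 returns [2, 0]
H1 returns ([2, 0], (0))
H2 returns ([2, 0], (0))
H3 returns [([2, 0], (0))]
= [([2, 0], (0))]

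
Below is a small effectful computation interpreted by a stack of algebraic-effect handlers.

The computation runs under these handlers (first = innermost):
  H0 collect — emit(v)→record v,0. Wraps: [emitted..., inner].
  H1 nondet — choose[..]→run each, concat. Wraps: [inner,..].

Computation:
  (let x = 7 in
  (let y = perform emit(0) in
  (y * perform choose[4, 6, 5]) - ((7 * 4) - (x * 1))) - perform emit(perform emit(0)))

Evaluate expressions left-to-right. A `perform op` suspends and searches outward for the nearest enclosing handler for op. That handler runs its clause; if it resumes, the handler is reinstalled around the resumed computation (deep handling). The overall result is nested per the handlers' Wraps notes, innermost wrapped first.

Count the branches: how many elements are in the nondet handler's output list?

Answer: 3

Evaluation trace:
emit(0) @ H0 ⇒ out+=0
choose[4, 6, 5] @ H1
  branch[0] choose=4:
    emit(0) @ H0 ⇒ out+=0
    emit(0) @ H0 ⇒ out+=0
    H0 returns [0, 0, 0, -21]
    H1 returns [[0, 0, 0, -21]]
  branch[1] choose=6:
    emit(0) @ H0 ⇒ out+=0
    emit(0) @ H0 ⇒ out+=0
    H0 returns [0, 0, 0, -21]
    H1 returns [[0, 0, 0, -21]]
  branch[2] choose=5:
    emit(0) @ H0 ⇒ out+=0
    emit(0) @ H0 ⇒ out+=0
    H0 returns [0, 0, 0, -21]
    H1 returns [[0, 0, 0, -21]]
= [[0, 0, 0, -21], [0, 0, 0, -21], [0, 0, 0, -21]]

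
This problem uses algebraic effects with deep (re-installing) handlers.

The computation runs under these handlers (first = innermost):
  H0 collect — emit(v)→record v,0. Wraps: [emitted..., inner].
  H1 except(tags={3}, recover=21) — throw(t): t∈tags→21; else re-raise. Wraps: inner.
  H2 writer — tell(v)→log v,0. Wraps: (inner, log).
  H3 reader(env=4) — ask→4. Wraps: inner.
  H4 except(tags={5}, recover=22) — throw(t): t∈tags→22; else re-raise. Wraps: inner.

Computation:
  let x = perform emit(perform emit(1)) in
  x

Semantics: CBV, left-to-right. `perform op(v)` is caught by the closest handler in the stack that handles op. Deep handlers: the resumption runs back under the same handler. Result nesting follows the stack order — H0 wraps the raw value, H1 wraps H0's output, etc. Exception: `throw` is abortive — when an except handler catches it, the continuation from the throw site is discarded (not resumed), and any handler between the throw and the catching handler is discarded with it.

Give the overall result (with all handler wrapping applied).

Evaluation trace:
emit(1) @ H0 ⇒ out+=1
emit(0) @ H0 ⇒ out+=0
H0 returns [1, 0, 0]
H1 returns [1, 0, 0]
H2 returns ([1, 0, 0], ())
H3 returns ([1, 0, 0], ())
H4 returns ([1, 0, 0], ())
= ([1, 0, 0], ())

Answer: ([1, 0, 0], ())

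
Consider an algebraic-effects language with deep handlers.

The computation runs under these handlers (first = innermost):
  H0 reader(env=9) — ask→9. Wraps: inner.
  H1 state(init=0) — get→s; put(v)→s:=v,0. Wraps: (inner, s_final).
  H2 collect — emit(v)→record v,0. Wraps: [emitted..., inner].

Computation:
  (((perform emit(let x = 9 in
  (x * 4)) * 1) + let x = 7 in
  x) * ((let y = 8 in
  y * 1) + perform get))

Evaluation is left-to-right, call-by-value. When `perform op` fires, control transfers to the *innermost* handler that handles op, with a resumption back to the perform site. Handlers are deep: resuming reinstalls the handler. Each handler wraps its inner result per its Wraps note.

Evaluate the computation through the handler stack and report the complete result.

Answer: [36, (56, 0)]

Step-by-step:
emit(36) @ H2 ⇒ out+=36
get @ H1 ⇒ 0
H0 returns 56
H1 returns (56, 0)
H2 returns [36, (56, 0)]
= [36, (56, 0)]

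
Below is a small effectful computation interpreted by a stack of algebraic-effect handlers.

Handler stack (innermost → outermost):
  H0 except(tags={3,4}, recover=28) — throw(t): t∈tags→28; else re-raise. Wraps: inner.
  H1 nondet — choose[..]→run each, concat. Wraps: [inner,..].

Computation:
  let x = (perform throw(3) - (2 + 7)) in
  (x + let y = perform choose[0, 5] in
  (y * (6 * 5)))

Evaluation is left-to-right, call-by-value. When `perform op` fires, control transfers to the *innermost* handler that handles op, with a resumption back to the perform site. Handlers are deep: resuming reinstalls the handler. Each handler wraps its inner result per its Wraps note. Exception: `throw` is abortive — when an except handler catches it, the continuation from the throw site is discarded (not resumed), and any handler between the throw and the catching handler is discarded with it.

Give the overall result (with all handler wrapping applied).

Evaluation trace:
throw(3) @ H0 caught ⇒ 28
H1 returns [28]
= [28]

Answer: [28]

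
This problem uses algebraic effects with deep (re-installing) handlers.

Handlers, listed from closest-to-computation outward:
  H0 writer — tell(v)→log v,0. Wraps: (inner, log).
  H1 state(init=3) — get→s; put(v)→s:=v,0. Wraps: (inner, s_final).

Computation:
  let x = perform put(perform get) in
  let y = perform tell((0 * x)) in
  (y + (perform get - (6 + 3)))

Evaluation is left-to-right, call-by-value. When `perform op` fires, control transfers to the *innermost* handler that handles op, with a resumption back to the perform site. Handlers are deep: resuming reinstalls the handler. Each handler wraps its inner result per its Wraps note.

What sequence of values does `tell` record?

Answer: (0)

Evaluation trace:
get @ H1 ⇒ 3
put(3) @ H1 ⇒ s:=3
tell(0) @ H0 ⇒ log+=0
get @ H1 ⇒ 3
H0 returns (-6, (0))
H1 returns ((-6, (0)), 3)
= ((-6, (0)), 3)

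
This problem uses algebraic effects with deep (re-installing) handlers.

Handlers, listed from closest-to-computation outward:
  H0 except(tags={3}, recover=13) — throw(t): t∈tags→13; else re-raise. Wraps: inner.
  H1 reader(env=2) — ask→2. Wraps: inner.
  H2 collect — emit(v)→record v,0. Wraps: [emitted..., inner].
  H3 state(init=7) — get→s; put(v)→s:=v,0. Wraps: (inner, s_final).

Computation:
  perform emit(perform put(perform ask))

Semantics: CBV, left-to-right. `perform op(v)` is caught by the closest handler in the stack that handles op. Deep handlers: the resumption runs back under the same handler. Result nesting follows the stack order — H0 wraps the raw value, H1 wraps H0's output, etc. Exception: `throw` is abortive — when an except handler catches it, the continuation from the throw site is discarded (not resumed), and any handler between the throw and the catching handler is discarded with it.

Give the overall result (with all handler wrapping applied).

Answer: ([0, 0], 2)

Evaluation trace:
ask @ H1 ⇒ 2
put(2) @ H3 ⇒ s:=2
emit(0) @ H2 ⇒ out+=0
H0 returns 0
H1 returns 0
H2 returns [0, 0]
H3 returns ([0, 0], 2)
= ([0, 0], 2)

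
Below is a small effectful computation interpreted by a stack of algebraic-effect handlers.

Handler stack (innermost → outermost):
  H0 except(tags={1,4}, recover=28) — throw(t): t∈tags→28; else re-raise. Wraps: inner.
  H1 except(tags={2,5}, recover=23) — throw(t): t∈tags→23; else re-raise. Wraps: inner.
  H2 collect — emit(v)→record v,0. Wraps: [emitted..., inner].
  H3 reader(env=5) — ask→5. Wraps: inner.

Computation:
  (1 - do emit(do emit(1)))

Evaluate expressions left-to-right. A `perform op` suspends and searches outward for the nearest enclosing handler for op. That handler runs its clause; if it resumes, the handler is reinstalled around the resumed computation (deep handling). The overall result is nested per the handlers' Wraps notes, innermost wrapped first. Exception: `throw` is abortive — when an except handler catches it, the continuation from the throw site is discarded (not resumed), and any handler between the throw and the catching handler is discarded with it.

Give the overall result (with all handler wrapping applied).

Answer: [1, 0, 1]

Working:
emit(1) @ H2 ⇒ out+=1
emit(0) @ H2 ⇒ out+=0
H0 returns 1
H1 returns 1
H2 returns [1, 0, 1]
H3 returns [1, 0, 1]
= [1, 0, 1]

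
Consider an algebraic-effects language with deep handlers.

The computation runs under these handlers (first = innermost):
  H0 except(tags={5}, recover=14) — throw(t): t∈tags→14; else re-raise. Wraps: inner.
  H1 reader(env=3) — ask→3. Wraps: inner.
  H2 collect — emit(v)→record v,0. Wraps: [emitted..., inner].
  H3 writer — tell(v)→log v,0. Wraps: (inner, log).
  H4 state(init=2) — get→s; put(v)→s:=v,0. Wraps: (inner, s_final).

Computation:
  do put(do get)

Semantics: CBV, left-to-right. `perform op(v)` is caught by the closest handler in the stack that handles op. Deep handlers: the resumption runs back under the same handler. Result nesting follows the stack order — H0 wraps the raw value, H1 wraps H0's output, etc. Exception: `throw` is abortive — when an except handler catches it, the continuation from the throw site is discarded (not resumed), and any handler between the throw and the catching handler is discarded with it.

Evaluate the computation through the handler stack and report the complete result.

Working:
get @ H4 ⇒ 2
put(2) @ H4 ⇒ s:=2
H0 returns 0
H1 returns 0
H2 returns [0]
H3 returns ([0], ())
H4 returns (([0], ()), 2)
= (([0], ()), 2)

Answer: (([0], ()), 2)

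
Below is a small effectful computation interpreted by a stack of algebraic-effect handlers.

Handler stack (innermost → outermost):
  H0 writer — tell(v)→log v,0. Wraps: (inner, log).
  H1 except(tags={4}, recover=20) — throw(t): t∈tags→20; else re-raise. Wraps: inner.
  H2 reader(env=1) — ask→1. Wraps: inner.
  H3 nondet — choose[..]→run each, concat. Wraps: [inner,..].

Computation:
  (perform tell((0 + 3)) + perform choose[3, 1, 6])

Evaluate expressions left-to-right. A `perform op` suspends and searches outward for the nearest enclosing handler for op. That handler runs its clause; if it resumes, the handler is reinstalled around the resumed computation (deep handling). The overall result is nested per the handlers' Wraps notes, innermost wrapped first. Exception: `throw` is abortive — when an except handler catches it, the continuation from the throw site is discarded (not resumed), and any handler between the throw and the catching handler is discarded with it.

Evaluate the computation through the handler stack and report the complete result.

Answer: [(3, (3)), (1, (3)), (6, (3))]

Evaluation trace:
tell(3) @ H0 ⇒ log+=3
choose[3, 1, 6] @ H3
  branch[0] choose=3:
    H0 returns (3, (3))
    H1 returns (3, (3))
    H2 returns (3, (3))
    H3 returns [(3, (3))]
  branch[1] choose=1:
    H0 returns (1, (3))
    H1 returns (1, (3))
    H2 returns (1, (3))
    H3 returns [(1, (3))]
  branch[2] choose=6:
    H0 returns (6, (3))
    H1 returns (6, (3))
    H2 returns (6, (3))
    H3 returns [(6, (3))]
= [(3, (3)), (1, (3)), (6, (3))]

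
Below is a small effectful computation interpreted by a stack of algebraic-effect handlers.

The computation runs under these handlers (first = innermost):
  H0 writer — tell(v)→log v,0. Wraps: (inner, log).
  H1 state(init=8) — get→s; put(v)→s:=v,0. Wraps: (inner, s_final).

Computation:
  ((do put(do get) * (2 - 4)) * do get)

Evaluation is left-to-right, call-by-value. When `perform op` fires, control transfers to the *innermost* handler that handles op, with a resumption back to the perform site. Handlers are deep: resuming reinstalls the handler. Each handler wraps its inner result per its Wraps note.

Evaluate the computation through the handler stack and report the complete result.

Working:
get @ H1 ⇒ 8
put(8) @ H1 ⇒ s:=8
get @ H1 ⇒ 8
H0 returns (0, ())
H1 returns ((0, ()), 8)
= ((0, ()), 8)

Answer: ((0, ()), 8)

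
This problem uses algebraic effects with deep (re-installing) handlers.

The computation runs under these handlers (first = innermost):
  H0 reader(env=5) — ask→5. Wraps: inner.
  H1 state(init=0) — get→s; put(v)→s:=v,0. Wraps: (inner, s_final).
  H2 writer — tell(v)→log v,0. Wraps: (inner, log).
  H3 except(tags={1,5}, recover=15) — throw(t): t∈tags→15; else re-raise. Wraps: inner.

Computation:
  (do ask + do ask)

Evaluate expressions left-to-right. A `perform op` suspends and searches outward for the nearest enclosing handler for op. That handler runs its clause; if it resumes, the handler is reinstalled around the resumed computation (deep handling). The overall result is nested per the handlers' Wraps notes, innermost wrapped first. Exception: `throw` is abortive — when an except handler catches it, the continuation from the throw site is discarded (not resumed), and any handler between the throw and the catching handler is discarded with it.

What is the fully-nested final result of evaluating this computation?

Step-by-step:
ask @ H0 ⇒ 5
ask @ H0 ⇒ 5
H0 returns 10
H1 returns (10, 0)
H2 returns ((10, 0), ())
H3 returns ((10, 0), ())
= ((10, 0), ())

Answer: ((10, 0), ())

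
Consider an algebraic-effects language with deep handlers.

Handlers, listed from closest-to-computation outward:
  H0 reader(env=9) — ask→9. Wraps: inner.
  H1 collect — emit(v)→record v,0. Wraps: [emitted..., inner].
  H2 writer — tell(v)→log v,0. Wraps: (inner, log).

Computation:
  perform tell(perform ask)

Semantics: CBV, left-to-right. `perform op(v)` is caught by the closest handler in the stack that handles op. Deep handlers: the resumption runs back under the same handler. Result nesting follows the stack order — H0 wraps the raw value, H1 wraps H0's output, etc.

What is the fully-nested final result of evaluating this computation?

Evaluation trace:
ask @ H0 ⇒ 9
tell(9) @ H2 ⇒ log+=9
H0 returns 0
H1 returns [0]
H2 returns ([0], (9))
= ([0], (9))

Answer: ([0], (9))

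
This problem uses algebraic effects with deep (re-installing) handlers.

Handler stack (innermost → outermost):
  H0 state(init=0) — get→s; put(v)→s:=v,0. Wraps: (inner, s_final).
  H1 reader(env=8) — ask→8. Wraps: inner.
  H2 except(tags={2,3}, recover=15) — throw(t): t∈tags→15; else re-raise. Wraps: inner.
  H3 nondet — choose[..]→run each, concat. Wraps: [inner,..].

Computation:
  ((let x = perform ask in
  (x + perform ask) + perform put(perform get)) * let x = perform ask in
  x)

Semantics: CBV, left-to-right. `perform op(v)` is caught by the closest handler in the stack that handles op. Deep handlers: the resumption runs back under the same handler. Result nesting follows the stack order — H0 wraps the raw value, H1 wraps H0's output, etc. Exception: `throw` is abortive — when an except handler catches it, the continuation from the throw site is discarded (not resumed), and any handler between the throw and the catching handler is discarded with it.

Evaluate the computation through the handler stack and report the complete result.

Evaluation trace:
ask @ H1 ⇒ 8
ask @ H1 ⇒ 8
get @ H0 ⇒ 0
put(0) @ H0 ⇒ s:=0
ask @ H1 ⇒ 8
H0 returns (128, 0)
H1 returns (128, 0)
H2 returns (128, 0)
H3 returns [(128, 0)]
= [(128, 0)]

Answer: [(128, 0)]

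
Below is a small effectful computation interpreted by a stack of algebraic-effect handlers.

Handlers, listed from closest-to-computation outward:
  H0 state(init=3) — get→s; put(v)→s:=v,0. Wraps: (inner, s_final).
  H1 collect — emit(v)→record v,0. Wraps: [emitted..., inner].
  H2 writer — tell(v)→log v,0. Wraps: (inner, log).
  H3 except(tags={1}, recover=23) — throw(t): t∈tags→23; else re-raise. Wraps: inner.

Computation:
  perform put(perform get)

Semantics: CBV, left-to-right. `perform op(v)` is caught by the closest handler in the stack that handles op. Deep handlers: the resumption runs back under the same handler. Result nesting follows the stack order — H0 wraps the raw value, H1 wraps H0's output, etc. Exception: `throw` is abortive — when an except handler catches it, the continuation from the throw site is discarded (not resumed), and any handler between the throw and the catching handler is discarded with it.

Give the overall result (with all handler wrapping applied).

Evaluation trace:
get @ H0 ⇒ 3
put(3) @ H0 ⇒ s:=3
H0 returns (0, 3)
H1 returns [(0, 3)]
H2 returns ([(0, 3)], ())
H3 returns ([(0, 3)], ())
= ([(0, 3)], ())

Answer: ([(0, 3)], ())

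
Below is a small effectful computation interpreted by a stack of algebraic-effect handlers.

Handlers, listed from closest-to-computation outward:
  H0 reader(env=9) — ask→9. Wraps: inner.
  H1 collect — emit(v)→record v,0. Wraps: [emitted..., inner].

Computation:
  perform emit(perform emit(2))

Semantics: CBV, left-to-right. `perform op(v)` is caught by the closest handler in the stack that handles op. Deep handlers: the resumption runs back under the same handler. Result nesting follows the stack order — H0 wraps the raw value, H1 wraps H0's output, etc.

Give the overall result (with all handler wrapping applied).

Evaluation trace:
emit(2) @ H1 ⇒ out+=2
emit(0) @ H1 ⇒ out+=0
H0 returns 0
H1 returns [2, 0, 0]
= [2, 0, 0]

Answer: [2, 0, 0]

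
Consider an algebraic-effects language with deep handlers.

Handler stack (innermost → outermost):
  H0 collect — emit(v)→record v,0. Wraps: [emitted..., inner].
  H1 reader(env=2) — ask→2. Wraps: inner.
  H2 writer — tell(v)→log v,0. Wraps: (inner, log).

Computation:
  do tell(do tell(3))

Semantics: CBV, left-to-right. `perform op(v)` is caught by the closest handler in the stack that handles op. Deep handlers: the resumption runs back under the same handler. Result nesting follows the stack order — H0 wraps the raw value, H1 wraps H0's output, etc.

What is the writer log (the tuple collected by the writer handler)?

Answer: (3, 0)

Working:
tell(3) @ H2 ⇒ log+=3
tell(0) @ H2 ⇒ log+=0
H0 returns [0]
H1 returns [0]
H2 returns ([0], (3, 0))
= ([0], (3, 0))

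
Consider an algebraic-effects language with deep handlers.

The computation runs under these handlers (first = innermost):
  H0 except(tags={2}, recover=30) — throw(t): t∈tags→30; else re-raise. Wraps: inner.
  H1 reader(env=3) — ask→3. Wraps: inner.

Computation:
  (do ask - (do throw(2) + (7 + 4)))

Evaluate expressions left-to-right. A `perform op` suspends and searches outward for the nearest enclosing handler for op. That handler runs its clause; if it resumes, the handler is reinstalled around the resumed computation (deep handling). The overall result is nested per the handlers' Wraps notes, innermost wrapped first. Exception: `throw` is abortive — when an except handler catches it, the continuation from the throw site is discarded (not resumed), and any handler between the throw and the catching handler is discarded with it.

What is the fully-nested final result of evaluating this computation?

Answer: 30

Step-by-step:
ask @ H1 ⇒ 3
throw(2) @ H0 caught ⇒ 30
H1 returns 30
= 30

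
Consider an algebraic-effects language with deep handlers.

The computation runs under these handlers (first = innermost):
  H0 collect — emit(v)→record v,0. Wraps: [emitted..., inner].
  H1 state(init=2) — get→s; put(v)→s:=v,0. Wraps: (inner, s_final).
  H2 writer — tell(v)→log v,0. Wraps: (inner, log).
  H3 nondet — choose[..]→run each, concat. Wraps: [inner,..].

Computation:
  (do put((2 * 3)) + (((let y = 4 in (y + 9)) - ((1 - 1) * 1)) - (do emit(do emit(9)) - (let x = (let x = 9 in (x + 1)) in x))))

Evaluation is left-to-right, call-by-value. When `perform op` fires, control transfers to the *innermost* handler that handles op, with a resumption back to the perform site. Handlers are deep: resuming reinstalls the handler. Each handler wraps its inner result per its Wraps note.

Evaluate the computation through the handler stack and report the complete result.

Answer: [(([9, 0, 23], 6), ())]

Evaluation trace:
put(6) @ H1 ⇒ s:=6
emit(9) @ H0 ⇒ out+=9
emit(0) @ H0 ⇒ out+=0
H0 returns [9, 0, 23]
H1 returns ([9, 0, 23], 6)
H2 returns (([9, 0, 23], 6), ())
H3 returns [(([9, 0, 23], 6), ())]
= [(([9, 0, 23], 6), ())]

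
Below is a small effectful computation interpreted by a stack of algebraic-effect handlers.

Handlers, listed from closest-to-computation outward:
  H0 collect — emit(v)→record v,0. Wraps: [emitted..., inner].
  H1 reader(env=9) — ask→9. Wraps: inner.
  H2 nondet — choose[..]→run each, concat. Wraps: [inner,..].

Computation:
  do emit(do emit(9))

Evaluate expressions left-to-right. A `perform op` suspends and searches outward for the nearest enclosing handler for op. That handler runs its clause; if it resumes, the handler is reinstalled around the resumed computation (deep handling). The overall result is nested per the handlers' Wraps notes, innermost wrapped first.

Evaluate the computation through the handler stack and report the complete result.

Answer: [[9, 0, 0]]

Evaluation trace:
emit(9) @ H0 ⇒ out+=9
emit(0) @ H0 ⇒ out+=0
H0 returns [9, 0, 0]
H1 returns [9, 0, 0]
H2 returns [[9, 0, 0]]
= [[9, 0, 0]]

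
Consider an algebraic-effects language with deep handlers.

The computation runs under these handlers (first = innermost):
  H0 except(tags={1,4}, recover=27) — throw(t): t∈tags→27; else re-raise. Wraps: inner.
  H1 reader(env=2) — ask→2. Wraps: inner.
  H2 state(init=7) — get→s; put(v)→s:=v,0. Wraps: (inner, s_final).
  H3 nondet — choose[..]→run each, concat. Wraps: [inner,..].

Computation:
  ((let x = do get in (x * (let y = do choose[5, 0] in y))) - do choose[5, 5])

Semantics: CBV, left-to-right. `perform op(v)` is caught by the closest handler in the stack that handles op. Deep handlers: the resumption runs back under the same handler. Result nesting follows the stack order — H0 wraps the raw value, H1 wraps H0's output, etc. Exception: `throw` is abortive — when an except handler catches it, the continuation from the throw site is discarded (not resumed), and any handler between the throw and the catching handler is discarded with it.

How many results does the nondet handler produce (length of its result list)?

Answer: 4

Evaluation trace:
get @ H2 ⇒ 7
choose[5, 0] @ H3
  branch[0] choose=5:
    choose[5, 5] @ H3
      branch[0] choose=5:
        H0 returns 30
        H1 returns 30
        H2 returns (30, 7)
        H3 returns [(30, 7)]
      branch[1] choose=5:
        H0 returns 30
        H1 returns 30
        H2 returns (30, 7)
        H3 returns [(30, 7)]
  branch[1] choose=0:
    choose[5, 5] @ H3
      branch[0] choose=5:
        H0 returns -5
        H1 returns -5
        H2 returns (-5, 7)
        H3 returns [(-5, 7)]
      branch[1] choose=5:
        H0 returns -5
        H1 returns -5
        H2 returns (-5, 7)
        H3 returns [(-5, 7)]
= [(30, 7), (30, 7), (-5, 7), (-5, 7)]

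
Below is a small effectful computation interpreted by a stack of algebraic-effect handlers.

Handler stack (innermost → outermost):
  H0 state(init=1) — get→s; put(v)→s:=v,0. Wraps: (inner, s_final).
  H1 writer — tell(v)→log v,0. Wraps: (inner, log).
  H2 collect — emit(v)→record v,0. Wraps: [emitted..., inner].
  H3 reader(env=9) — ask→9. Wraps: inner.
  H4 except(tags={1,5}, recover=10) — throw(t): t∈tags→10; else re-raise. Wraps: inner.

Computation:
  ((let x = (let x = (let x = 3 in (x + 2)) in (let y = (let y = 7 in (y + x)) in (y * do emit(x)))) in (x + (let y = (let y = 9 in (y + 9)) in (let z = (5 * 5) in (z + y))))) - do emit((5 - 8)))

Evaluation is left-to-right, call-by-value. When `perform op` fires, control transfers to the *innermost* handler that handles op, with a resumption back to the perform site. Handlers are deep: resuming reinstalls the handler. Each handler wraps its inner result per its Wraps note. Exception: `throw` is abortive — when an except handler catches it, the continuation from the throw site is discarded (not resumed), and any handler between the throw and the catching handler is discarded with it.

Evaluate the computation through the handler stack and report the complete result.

Step-by-step:
emit(5) @ H2 ⇒ out+=5
emit(-3) @ H2 ⇒ out+=-3
H0 returns (43, 1)
H1 returns ((43, 1), ())
H2 returns [5, -3, ((43, 1), ())]
H3 returns [5, -3, ((43, 1), ())]
H4 returns [5, -3, ((43, 1), ())]
= [5, -3, ((43, 1), ())]

Answer: [5, -3, ((43, 1), ())]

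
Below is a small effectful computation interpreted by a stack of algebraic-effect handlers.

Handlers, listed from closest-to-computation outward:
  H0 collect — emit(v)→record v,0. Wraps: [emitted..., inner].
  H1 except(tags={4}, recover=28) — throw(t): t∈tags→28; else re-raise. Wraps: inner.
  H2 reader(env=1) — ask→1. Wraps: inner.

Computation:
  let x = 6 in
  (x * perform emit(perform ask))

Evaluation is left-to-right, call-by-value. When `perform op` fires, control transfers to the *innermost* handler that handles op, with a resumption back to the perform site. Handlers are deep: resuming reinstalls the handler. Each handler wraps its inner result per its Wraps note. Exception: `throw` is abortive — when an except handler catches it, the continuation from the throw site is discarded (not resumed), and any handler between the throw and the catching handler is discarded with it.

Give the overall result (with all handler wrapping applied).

Evaluation trace:
ask @ H2 ⇒ 1
emit(1) @ H0 ⇒ out+=1
H0 returns [1, 0]
H1 returns [1, 0]
H2 returns [1, 0]
= [1, 0]

Answer: [1, 0]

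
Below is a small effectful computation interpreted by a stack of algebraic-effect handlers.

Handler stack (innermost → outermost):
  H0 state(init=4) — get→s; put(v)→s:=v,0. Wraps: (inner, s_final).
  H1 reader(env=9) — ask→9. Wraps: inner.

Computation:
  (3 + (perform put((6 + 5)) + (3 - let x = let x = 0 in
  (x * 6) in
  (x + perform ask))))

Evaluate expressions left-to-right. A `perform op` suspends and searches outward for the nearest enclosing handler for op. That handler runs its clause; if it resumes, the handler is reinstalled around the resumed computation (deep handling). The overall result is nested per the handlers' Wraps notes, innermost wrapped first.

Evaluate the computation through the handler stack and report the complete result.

Answer: (-3, 11)

Step-by-step:
put(11) @ H0 ⇒ s:=11
ask @ H1 ⇒ 9
H0 returns (-3, 11)
H1 returns (-3, 11)
= (-3, 11)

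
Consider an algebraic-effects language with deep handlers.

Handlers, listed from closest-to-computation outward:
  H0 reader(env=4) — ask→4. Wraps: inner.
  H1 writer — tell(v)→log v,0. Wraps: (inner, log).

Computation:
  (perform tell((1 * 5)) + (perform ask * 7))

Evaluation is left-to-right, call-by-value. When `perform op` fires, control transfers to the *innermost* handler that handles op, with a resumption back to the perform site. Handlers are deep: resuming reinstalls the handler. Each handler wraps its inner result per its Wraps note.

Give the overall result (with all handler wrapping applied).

Answer: (28, (5))

Working:
tell(5) @ H1 ⇒ log+=5
ask @ H0 ⇒ 4
H0 returns 28
H1 returns (28, (5))
= (28, (5))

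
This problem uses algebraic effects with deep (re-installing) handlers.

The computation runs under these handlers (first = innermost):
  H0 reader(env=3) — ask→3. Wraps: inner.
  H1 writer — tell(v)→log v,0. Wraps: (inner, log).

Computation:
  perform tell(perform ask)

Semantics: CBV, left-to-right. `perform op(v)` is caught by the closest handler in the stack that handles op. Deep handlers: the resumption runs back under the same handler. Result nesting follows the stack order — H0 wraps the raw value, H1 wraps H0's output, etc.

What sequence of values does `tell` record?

Working:
ask @ H0 ⇒ 3
tell(3) @ H1 ⇒ log+=3
H0 returns 0
H1 returns (0, (3))
= (0, (3))

Answer: (3)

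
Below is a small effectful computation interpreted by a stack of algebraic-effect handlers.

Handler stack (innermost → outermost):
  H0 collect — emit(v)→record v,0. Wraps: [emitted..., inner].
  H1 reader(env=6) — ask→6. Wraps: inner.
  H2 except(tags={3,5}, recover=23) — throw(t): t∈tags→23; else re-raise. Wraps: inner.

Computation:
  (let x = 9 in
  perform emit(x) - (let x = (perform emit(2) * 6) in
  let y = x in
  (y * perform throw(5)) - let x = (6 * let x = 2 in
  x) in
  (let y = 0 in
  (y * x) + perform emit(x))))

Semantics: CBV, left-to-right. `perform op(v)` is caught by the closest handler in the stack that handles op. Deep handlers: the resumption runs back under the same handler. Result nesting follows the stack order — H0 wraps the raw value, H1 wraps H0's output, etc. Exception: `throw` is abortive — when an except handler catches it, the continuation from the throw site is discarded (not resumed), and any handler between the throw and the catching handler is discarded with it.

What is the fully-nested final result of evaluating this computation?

Answer: 23

Step-by-step:
emit(9) @ H0 ⇒ out+=9
emit(2) @ H0 ⇒ out+=2
throw(5) @ H2 caught ⇒ 23
= 23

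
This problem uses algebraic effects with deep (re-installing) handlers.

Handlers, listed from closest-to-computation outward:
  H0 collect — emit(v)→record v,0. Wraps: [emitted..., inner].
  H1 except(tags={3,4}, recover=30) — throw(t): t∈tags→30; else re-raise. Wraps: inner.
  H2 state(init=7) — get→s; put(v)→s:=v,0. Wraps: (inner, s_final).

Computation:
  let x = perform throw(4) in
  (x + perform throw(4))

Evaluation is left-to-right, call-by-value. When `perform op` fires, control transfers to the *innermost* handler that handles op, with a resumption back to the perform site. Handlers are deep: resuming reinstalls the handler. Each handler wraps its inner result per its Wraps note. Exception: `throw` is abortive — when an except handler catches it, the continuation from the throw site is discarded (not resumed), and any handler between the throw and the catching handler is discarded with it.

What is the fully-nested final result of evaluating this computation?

Answer: (30, 7)

Step-by-step:
throw(4) @ H1 caught ⇒ 30
H2 returns (30, 7)
= (30, 7)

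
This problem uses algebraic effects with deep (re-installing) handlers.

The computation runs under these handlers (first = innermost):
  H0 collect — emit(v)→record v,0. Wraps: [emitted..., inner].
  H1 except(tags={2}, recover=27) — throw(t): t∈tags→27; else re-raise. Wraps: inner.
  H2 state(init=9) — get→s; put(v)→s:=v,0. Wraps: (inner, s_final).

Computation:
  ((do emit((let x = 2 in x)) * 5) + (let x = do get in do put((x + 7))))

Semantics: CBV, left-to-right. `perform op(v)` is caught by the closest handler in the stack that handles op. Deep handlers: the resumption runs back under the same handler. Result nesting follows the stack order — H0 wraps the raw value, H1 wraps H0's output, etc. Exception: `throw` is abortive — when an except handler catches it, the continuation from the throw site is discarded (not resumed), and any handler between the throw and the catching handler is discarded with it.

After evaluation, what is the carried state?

Evaluation trace:
emit(2) @ H0 ⇒ out+=2
get @ H2 ⇒ 9
put(16) @ H2 ⇒ s:=16
H0 returns [2, 0]
H1 returns [2, 0]
H2 returns ([2, 0], 16)
= ([2, 0], 16)

Answer: 16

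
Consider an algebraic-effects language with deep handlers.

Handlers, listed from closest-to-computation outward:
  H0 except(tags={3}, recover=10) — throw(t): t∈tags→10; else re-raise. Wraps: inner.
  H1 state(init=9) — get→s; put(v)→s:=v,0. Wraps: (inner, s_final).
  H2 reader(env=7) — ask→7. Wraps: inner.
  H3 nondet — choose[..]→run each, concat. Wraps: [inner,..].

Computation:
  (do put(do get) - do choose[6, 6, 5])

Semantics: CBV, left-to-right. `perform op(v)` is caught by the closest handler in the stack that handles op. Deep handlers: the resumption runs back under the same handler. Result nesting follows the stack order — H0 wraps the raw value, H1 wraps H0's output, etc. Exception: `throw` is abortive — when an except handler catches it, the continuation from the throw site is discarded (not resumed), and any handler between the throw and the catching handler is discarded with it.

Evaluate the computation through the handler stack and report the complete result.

Answer: [(-6, 9), (-6, 9), (-5, 9)]

Working:
get @ H1 ⇒ 9
put(9) @ H1 ⇒ s:=9
choose[6, 6, 5] @ H3
  branch[0] choose=6:
    H0 returns -6
    H1 returns (-6, 9)
    H2 returns (-6, 9)
    H3 returns [(-6, 9)]
  branch[1] choose=6:
    H0 returns -6
    H1 returns (-6, 9)
    H2 returns (-6, 9)
    H3 returns [(-6, 9)]
  branch[2] choose=5:
    H0 returns -5
    H1 returns (-5, 9)
    H2 returns (-5, 9)
    H3 returns [(-5, 9)]
= [(-6, 9), (-6, 9), (-5, 9)]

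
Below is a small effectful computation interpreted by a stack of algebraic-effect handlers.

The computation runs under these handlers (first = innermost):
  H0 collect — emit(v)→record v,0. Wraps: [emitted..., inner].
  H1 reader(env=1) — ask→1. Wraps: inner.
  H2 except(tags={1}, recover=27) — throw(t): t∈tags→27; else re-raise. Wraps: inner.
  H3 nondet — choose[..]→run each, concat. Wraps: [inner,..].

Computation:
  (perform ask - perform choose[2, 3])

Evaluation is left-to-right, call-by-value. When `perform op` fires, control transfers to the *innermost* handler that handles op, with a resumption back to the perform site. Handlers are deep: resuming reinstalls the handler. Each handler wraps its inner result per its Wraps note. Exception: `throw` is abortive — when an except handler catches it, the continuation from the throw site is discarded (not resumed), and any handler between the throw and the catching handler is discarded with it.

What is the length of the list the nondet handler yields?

Answer: 2

Evaluation trace:
ask @ H1 ⇒ 1
choose[2, 3] @ H3
  branch[0] choose=2:
    H0 returns [-1]
    H1 returns [-1]
    H2 returns [-1]
    H3 returns [[-1]]
  branch[1] choose=3:
    H0 returns [-2]
    H1 returns [-2]
    H2 returns [-2]
    H3 returns [[-2]]
= [[-1], [-2]]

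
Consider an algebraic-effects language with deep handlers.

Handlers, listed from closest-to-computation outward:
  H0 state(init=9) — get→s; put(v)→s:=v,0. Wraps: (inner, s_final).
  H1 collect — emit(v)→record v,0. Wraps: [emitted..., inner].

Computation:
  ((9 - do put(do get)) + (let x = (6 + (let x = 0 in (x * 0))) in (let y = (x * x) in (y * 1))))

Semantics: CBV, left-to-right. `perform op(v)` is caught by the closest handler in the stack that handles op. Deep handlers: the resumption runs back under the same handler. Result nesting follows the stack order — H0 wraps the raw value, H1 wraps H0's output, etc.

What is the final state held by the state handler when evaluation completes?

Answer: 9

Working:
get @ H0 ⇒ 9
put(9) @ H0 ⇒ s:=9
H0 returns (45, 9)
H1 returns [(45, 9)]
= [(45, 9)]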